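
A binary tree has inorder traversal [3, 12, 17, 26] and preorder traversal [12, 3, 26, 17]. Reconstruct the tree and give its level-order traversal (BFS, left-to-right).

Inorder:  [3, 12, 17, 26]
Preorder: [12, 3, 26, 17]
Algorithm: preorder visits root first, so consume preorder in order;
for each root, split the current inorder slice at that value into
left-subtree inorder and right-subtree inorder, then recurse.
Recursive splits:
  root=12; inorder splits into left=[3], right=[17, 26]
  root=3; inorder splits into left=[], right=[]
  root=26; inorder splits into left=[17], right=[]
  root=17; inorder splits into left=[], right=[]
Reconstructed level-order: [12, 3, 26, 17]


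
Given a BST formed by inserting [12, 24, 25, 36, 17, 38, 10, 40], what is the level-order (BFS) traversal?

Tree insertion order: [12, 24, 25, 36, 17, 38, 10, 40]
Tree (level-order array): [12, 10, 24, None, None, 17, 25, None, None, None, 36, None, 38, None, 40]
BFS from the root, enqueuing left then right child of each popped node:
  queue [12] -> pop 12, enqueue [10, 24], visited so far: [12]
  queue [10, 24] -> pop 10, enqueue [none], visited so far: [12, 10]
  queue [24] -> pop 24, enqueue [17, 25], visited so far: [12, 10, 24]
  queue [17, 25] -> pop 17, enqueue [none], visited so far: [12, 10, 24, 17]
  queue [25] -> pop 25, enqueue [36], visited so far: [12, 10, 24, 17, 25]
  queue [36] -> pop 36, enqueue [38], visited so far: [12, 10, 24, 17, 25, 36]
  queue [38] -> pop 38, enqueue [40], visited so far: [12, 10, 24, 17, 25, 36, 38]
  queue [40] -> pop 40, enqueue [none], visited so far: [12, 10, 24, 17, 25, 36, 38, 40]
Result: [12, 10, 24, 17, 25, 36, 38, 40]


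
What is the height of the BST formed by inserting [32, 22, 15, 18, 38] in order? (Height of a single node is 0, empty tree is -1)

Insertion order: [32, 22, 15, 18, 38]
Tree (level-order array): [32, 22, 38, 15, None, None, None, None, 18]
Compute height bottom-up (empty subtree = -1):
  height(18) = 1 + max(-1, -1) = 0
  height(15) = 1 + max(-1, 0) = 1
  height(22) = 1 + max(1, -1) = 2
  height(38) = 1 + max(-1, -1) = 0
  height(32) = 1 + max(2, 0) = 3
Height = 3


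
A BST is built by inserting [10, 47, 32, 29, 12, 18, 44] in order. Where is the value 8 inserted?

Starting tree (level order): [10, None, 47, 32, None, 29, 44, 12, None, None, None, None, 18]
Insertion path: 10
Result: insert 8 as left child of 10
Final tree (level order): [10, 8, 47, None, None, 32, None, 29, 44, 12, None, None, None, None, 18]


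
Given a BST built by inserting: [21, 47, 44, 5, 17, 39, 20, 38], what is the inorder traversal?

Tree insertion order: [21, 47, 44, 5, 17, 39, 20, 38]
Tree (level-order array): [21, 5, 47, None, 17, 44, None, None, 20, 39, None, None, None, 38]
Inorder traversal: [5, 17, 20, 21, 38, 39, 44, 47]


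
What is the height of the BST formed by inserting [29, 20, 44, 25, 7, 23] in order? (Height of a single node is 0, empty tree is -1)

Insertion order: [29, 20, 44, 25, 7, 23]
Tree (level-order array): [29, 20, 44, 7, 25, None, None, None, None, 23]
Compute height bottom-up (empty subtree = -1):
  height(7) = 1 + max(-1, -1) = 0
  height(23) = 1 + max(-1, -1) = 0
  height(25) = 1 + max(0, -1) = 1
  height(20) = 1 + max(0, 1) = 2
  height(44) = 1 + max(-1, -1) = 0
  height(29) = 1 + max(2, 0) = 3
Height = 3


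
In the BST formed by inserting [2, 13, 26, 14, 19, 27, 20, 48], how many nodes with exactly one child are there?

Tree built from: [2, 13, 26, 14, 19, 27, 20, 48]
Tree (level-order array): [2, None, 13, None, 26, 14, 27, None, 19, None, 48, None, 20]
Rule: These are nodes with exactly 1 non-null child.
Per-node child counts:
  node 2: 1 child(ren)
  node 13: 1 child(ren)
  node 26: 2 child(ren)
  node 14: 1 child(ren)
  node 19: 1 child(ren)
  node 20: 0 child(ren)
  node 27: 1 child(ren)
  node 48: 0 child(ren)
Matching nodes: [2, 13, 14, 19, 27]
Count of nodes with exactly one child: 5


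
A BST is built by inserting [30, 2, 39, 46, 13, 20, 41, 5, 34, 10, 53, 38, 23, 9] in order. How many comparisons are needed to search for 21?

Search path for 21: 30 -> 2 -> 13 -> 20 -> 23
Found: False
Comparisons: 5


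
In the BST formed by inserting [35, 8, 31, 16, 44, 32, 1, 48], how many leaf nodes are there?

Tree built from: [35, 8, 31, 16, 44, 32, 1, 48]
Tree (level-order array): [35, 8, 44, 1, 31, None, 48, None, None, 16, 32]
Rule: A leaf has 0 children.
Per-node child counts:
  node 35: 2 child(ren)
  node 8: 2 child(ren)
  node 1: 0 child(ren)
  node 31: 2 child(ren)
  node 16: 0 child(ren)
  node 32: 0 child(ren)
  node 44: 1 child(ren)
  node 48: 0 child(ren)
Matching nodes: [1, 16, 32, 48]
Count of leaf nodes: 4


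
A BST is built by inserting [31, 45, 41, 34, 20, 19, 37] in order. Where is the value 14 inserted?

Starting tree (level order): [31, 20, 45, 19, None, 41, None, None, None, 34, None, None, 37]
Insertion path: 31 -> 20 -> 19
Result: insert 14 as left child of 19
Final tree (level order): [31, 20, 45, 19, None, 41, None, 14, None, 34, None, None, None, None, 37]


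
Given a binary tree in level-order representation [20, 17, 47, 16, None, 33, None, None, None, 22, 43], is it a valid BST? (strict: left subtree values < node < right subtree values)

Level-order array: [20, 17, 47, 16, None, 33, None, None, None, 22, 43]
Validate using subtree bounds (lo, hi): at each node, require lo < value < hi,
then recurse left with hi=value and right with lo=value.
Preorder trace (stopping at first violation):
  at node 20 with bounds (-inf, +inf): OK
  at node 17 with bounds (-inf, 20): OK
  at node 16 with bounds (-inf, 17): OK
  at node 47 with bounds (20, +inf): OK
  at node 33 with bounds (20, 47): OK
  at node 22 with bounds (20, 33): OK
  at node 43 with bounds (33, 47): OK
No violation found at any node.
Result: Valid BST


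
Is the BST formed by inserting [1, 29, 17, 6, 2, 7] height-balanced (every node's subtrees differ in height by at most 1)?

Tree (level-order array): [1, None, 29, 17, None, 6, None, 2, 7]
Definition: a tree is height-balanced if, at every node, |h(left) - h(right)| <= 1 (empty subtree has height -1).
Bottom-up per-node check:
  node 2: h_left=-1, h_right=-1, diff=0 [OK], height=0
  node 7: h_left=-1, h_right=-1, diff=0 [OK], height=0
  node 6: h_left=0, h_right=0, diff=0 [OK], height=1
  node 17: h_left=1, h_right=-1, diff=2 [FAIL (|1--1|=2 > 1)], height=2
  node 29: h_left=2, h_right=-1, diff=3 [FAIL (|2--1|=3 > 1)], height=3
  node 1: h_left=-1, h_right=3, diff=4 [FAIL (|-1-3|=4 > 1)], height=4
Node 17 violates the condition: |1 - -1| = 2 > 1.
Result: Not balanced


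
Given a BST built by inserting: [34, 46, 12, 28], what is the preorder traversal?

Tree insertion order: [34, 46, 12, 28]
Tree (level-order array): [34, 12, 46, None, 28]
Preorder traversal: [34, 12, 28, 46]


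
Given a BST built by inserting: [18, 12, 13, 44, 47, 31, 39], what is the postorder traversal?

Tree insertion order: [18, 12, 13, 44, 47, 31, 39]
Tree (level-order array): [18, 12, 44, None, 13, 31, 47, None, None, None, 39]
Postorder traversal: [13, 12, 39, 31, 47, 44, 18]


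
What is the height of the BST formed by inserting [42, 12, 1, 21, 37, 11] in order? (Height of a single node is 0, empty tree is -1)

Insertion order: [42, 12, 1, 21, 37, 11]
Tree (level-order array): [42, 12, None, 1, 21, None, 11, None, 37]
Compute height bottom-up (empty subtree = -1):
  height(11) = 1 + max(-1, -1) = 0
  height(1) = 1 + max(-1, 0) = 1
  height(37) = 1 + max(-1, -1) = 0
  height(21) = 1 + max(-1, 0) = 1
  height(12) = 1 + max(1, 1) = 2
  height(42) = 1 + max(2, -1) = 3
Height = 3


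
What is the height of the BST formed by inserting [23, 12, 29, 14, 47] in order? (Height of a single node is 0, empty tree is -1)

Insertion order: [23, 12, 29, 14, 47]
Tree (level-order array): [23, 12, 29, None, 14, None, 47]
Compute height bottom-up (empty subtree = -1):
  height(14) = 1 + max(-1, -1) = 0
  height(12) = 1 + max(-1, 0) = 1
  height(47) = 1 + max(-1, -1) = 0
  height(29) = 1 + max(-1, 0) = 1
  height(23) = 1 + max(1, 1) = 2
Height = 2


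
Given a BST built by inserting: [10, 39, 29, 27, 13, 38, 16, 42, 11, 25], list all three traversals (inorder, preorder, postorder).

Tree insertion order: [10, 39, 29, 27, 13, 38, 16, 42, 11, 25]
Tree (level-order array): [10, None, 39, 29, 42, 27, 38, None, None, 13, None, None, None, 11, 16, None, None, None, 25]
Inorder (L, root, R): [10, 11, 13, 16, 25, 27, 29, 38, 39, 42]
Preorder (root, L, R): [10, 39, 29, 27, 13, 11, 16, 25, 38, 42]
Postorder (L, R, root): [11, 25, 16, 13, 27, 38, 29, 42, 39, 10]


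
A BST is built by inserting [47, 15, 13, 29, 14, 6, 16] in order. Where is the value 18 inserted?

Starting tree (level order): [47, 15, None, 13, 29, 6, 14, 16]
Insertion path: 47 -> 15 -> 29 -> 16
Result: insert 18 as right child of 16
Final tree (level order): [47, 15, None, 13, 29, 6, 14, 16, None, None, None, None, None, None, 18]


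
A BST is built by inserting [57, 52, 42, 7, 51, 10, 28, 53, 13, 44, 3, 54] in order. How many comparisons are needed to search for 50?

Search path for 50: 57 -> 52 -> 42 -> 51 -> 44
Found: False
Comparisons: 5


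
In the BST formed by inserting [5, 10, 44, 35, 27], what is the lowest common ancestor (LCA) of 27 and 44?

Tree insertion order: [5, 10, 44, 35, 27]
Tree (level-order array): [5, None, 10, None, 44, 35, None, 27]
In a BST, the LCA of p=27, q=44 is the first node v on the
root-to-leaf path with p <= v <= q (go left if both < v, right if both > v).
Walk from root:
  at 5: both 27 and 44 > 5, go right
  at 10: both 27 and 44 > 10, go right
  at 44: 27 <= 44 <= 44, this is the LCA
LCA = 44


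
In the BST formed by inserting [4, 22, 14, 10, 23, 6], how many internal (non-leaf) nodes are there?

Tree built from: [4, 22, 14, 10, 23, 6]
Tree (level-order array): [4, None, 22, 14, 23, 10, None, None, None, 6]
Rule: An internal node has at least one child.
Per-node child counts:
  node 4: 1 child(ren)
  node 22: 2 child(ren)
  node 14: 1 child(ren)
  node 10: 1 child(ren)
  node 6: 0 child(ren)
  node 23: 0 child(ren)
Matching nodes: [4, 22, 14, 10]
Count of internal (non-leaf) nodes: 4


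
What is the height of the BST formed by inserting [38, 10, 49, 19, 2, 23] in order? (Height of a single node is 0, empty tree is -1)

Insertion order: [38, 10, 49, 19, 2, 23]
Tree (level-order array): [38, 10, 49, 2, 19, None, None, None, None, None, 23]
Compute height bottom-up (empty subtree = -1):
  height(2) = 1 + max(-1, -1) = 0
  height(23) = 1 + max(-1, -1) = 0
  height(19) = 1 + max(-1, 0) = 1
  height(10) = 1 + max(0, 1) = 2
  height(49) = 1 + max(-1, -1) = 0
  height(38) = 1 + max(2, 0) = 3
Height = 3


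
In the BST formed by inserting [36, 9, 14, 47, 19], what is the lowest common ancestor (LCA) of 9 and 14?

Tree insertion order: [36, 9, 14, 47, 19]
Tree (level-order array): [36, 9, 47, None, 14, None, None, None, 19]
In a BST, the LCA of p=9, q=14 is the first node v on the
root-to-leaf path with p <= v <= q (go left if both < v, right if both > v).
Walk from root:
  at 36: both 9 and 14 < 36, go left
  at 9: 9 <= 9 <= 14, this is the LCA
LCA = 9


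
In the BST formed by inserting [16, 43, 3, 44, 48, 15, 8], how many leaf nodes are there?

Tree built from: [16, 43, 3, 44, 48, 15, 8]
Tree (level-order array): [16, 3, 43, None, 15, None, 44, 8, None, None, 48]
Rule: A leaf has 0 children.
Per-node child counts:
  node 16: 2 child(ren)
  node 3: 1 child(ren)
  node 15: 1 child(ren)
  node 8: 0 child(ren)
  node 43: 1 child(ren)
  node 44: 1 child(ren)
  node 48: 0 child(ren)
Matching nodes: [8, 48]
Count of leaf nodes: 2


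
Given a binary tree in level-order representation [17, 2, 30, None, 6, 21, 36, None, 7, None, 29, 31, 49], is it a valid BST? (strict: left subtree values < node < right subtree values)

Level-order array: [17, 2, 30, None, 6, 21, 36, None, 7, None, 29, 31, 49]
Validate using subtree bounds (lo, hi): at each node, require lo < value < hi,
then recurse left with hi=value and right with lo=value.
Preorder trace (stopping at first violation):
  at node 17 with bounds (-inf, +inf): OK
  at node 2 with bounds (-inf, 17): OK
  at node 6 with bounds (2, 17): OK
  at node 7 with bounds (6, 17): OK
  at node 30 with bounds (17, +inf): OK
  at node 21 with bounds (17, 30): OK
  at node 29 with bounds (21, 30): OK
  at node 36 with bounds (30, +inf): OK
  at node 31 with bounds (30, 36): OK
  at node 49 with bounds (36, +inf): OK
No violation found at any node.
Result: Valid BST


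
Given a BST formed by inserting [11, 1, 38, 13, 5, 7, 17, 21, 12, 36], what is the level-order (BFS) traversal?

Tree insertion order: [11, 1, 38, 13, 5, 7, 17, 21, 12, 36]
Tree (level-order array): [11, 1, 38, None, 5, 13, None, None, 7, 12, 17, None, None, None, None, None, 21, None, 36]
BFS from the root, enqueuing left then right child of each popped node:
  queue [11] -> pop 11, enqueue [1, 38], visited so far: [11]
  queue [1, 38] -> pop 1, enqueue [5], visited so far: [11, 1]
  queue [38, 5] -> pop 38, enqueue [13], visited so far: [11, 1, 38]
  queue [5, 13] -> pop 5, enqueue [7], visited so far: [11, 1, 38, 5]
  queue [13, 7] -> pop 13, enqueue [12, 17], visited so far: [11, 1, 38, 5, 13]
  queue [7, 12, 17] -> pop 7, enqueue [none], visited so far: [11, 1, 38, 5, 13, 7]
  queue [12, 17] -> pop 12, enqueue [none], visited so far: [11, 1, 38, 5, 13, 7, 12]
  queue [17] -> pop 17, enqueue [21], visited so far: [11, 1, 38, 5, 13, 7, 12, 17]
  queue [21] -> pop 21, enqueue [36], visited so far: [11, 1, 38, 5, 13, 7, 12, 17, 21]
  queue [36] -> pop 36, enqueue [none], visited so far: [11, 1, 38, 5, 13, 7, 12, 17, 21, 36]
Result: [11, 1, 38, 5, 13, 7, 12, 17, 21, 36]


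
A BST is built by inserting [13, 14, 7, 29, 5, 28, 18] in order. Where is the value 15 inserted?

Starting tree (level order): [13, 7, 14, 5, None, None, 29, None, None, 28, None, 18]
Insertion path: 13 -> 14 -> 29 -> 28 -> 18
Result: insert 15 as left child of 18
Final tree (level order): [13, 7, 14, 5, None, None, 29, None, None, 28, None, 18, None, 15]


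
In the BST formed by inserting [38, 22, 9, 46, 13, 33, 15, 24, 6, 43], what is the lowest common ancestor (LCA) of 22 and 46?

Tree insertion order: [38, 22, 9, 46, 13, 33, 15, 24, 6, 43]
Tree (level-order array): [38, 22, 46, 9, 33, 43, None, 6, 13, 24, None, None, None, None, None, None, 15]
In a BST, the LCA of p=22, q=46 is the first node v on the
root-to-leaf path with p <= v <= q (go left if both < v, right if both > v).
Walk from root:
  at 38: 22 <= 38 <= 46, this is the LCA
LCA = 38


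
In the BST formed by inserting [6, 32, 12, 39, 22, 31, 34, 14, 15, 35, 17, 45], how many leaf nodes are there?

Tree built from: [6, 32, 12, 39, 22, 31, 34, 14, 15, 35, 17, 45]
Tree (level-order array): [6, None, 32, 12, 39, None, 22, 34, 45, 14, 31, None, 35, None, None, None, 15, None, None, None, None, None, 17]
Rule: A leaf has 0 children.
Per-node child counts:
  node 6: 1 child(ren)
  node 32: 2 child(ren)
  node 12: 1 child(ren)
  node 22: 2 child(ren)
  node 14: 1 child(ren)
  node 15: 1 child(ren)
  node 17: 0 child(ren)
  node 31: 0 child(ren)
  node 39: 2 child(ren)
  node 34: 1 child(ren)
  node 35: 0 child(ren)
  node 45: 0 child(ren)
Matching nodes: [17, 31, 35, 45]
Count of leaf nodes: 4


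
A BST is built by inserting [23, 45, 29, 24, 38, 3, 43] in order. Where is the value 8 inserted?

Starting tree (level order): [23, 3, 45, None, None, 29, None, 24, 38, None, None, None, 43]
Insertion path: 23 -> 3
Result: insert 8 as right child of 3
Final tree (level order): [23, 3, 45, None, 8, 29, None, None, None, 24, 38, None, None, None, 43]


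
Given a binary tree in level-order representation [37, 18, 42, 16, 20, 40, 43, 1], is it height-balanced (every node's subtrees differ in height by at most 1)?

Tree (level-order array): [37, 18, 42, 16, 20, 40, 43, 1]
Definition: a tree is height-balanced if, at every node, |h(left) - h(right)| <= 1 (empty subtree has height -1).
Bottom-up per-node check:
  node 1: h_left=-1, h_right=-1, diff=0 [OK], height=0
  node 16: h_left=0, h_right=-1, diff=1 [OK], height=1
  node 20: h_left=-1, h_right=-1, diff=0 [OK], height=0
  node 18: h_left=1, h_right=0, diff=1 [OK], height=2
  node 40: h_left=-1, h_right=-1, diff=0 [OK], height=0
  node 43: h_left=-1, h_right=-1, diff=0 [OK], height=0
  node 42: h_left=0, h_right=0, diff=0 [OK], height=1
  node 37: h_left=2, h_right=1, diff=1 [OK], height=3
All nodes satisfy the balance condition.
Result: Balanced


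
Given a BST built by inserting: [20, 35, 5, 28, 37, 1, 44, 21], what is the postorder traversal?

Tree insertion order: [20, 35, 5, 28, 37, 1, 44, 21]
Tree (level-order array): [20, 5, 35, 1, None, 28, 37, None, None, 21, None, None, 44]
Postorder traversal: [1, 5, 21, 28, 44, 37, 35, 20]


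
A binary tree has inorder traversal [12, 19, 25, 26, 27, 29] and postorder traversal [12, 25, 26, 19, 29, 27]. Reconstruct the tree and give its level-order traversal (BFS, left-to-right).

Inorder:   [12, 19, 25, 26, 27, 29]
Postorder: [12, 25, 26, 19, 29, 27]
Algorithm: postorder visits root last, so walk postorder right-to-left;
each value is the root of the current inorder slice — split it at that
value, recurse on the right subtree first, then the left.
Recursive splits:
  root=27; inorder splits into left=[12, 19, 25, 26], right=[29]
  root=29; inorder splits into left=[], right=[]
  root=19; inorder splits into left=[12], right=[25, 26]
  root=26; inorder splits into left=[25], right=[]
  root=25; inorder splits into left=[], right=[]
  root=12; inorder splits into left=[], right=[]
Reconstructed level-order: [27, 19, 29, 12, 26, 25]


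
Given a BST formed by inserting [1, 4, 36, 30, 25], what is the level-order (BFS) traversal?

Tree insertion order: [1, 4, 36, 30, 25]
Tree (level-order array): [1, None, 4, None, 36, 30, None, 25]
BFS from the root, enqueuing left then right child of each popped node:
  queue [1] -> pop 1, enqueue [4], visited so far: [1]
  queue [4] -> pop 4, enqueue [36], visited so far: [1, 4]
  queue [36] -> pop 36, enqueue [30], visited so far: [1, 4, 36]
  queue [30] -> pop 30, enqueue [25], visited so far: [1, 4, 36, 30]
  queue [25] -> pop 25, enqueue [none], visited so far: [1, 4, 36, 30, 25]
Result: [1, 4, 36, 30, 25]


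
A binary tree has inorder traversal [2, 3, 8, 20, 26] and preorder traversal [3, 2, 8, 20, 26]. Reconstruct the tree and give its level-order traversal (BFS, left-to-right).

Inorder:  [2, 3, 8, 20, 26]
Preorder: [3, 2, 8, 20, 26]
Algorithm: preorder visits root first, so consume preorder in order;
for each root, split the current inorder slice at that value into
left-subtree inorder and right-subtree inorder, then recurse.
Recursive splits:
  root=3; inorder splits into left=[2], right=[8, 20, 26]
  root=2; inorder splits into left=[], right=[]
  root=8; inorder splits into left=[], right=[20, 26]
  root=20; inorder splits into left=[], right=[26]
  root=26; inorder splits into left=[], right=[]
Reconstructed level-order: [3, 2, 8, 20, 26]


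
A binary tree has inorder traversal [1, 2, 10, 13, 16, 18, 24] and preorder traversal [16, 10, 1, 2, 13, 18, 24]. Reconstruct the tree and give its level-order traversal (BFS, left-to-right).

Inorder:  [1, 2, 10, 13, 16, 18, 24]
Preorder: [16, 10, 1, 2, 13, 18, 24]
Algorithm: preorder visits root first, so consume preorder in order;
for each root, split the current inorder slice at that value into
left-subtree inorder and right-subtree inorder, then recurse.
Recursive splits:
  root=16; inorder splits into left=[1, 2, 10, 13], right=[18, 24]
  root=10; inorder splits into left=[1, 2], right=[13]
  root=1; inorder splits into left=[], right=[2]
  root=2; inorder splits into left=[], right=[]
  root=13; inorder splits into left=[], right=[]
  root=18; inorder splits into left=[], right=[24]
  root=24; inorder splits into left=[], right=[]
Reconstructed level-order: [16, 10, 18, 1, 13, 24, 2]


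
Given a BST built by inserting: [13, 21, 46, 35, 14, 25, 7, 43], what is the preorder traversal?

Tree insertion order: [13, 21, 46, 35, 14, 25, 7, 43]
Tree (level-order array): [13, 7, 21, None, None, 14, 46, None, None, 35, None, 25, 43]
Preorder traversal: [13, 7, 21, 14, 46, 35, 25, 43]


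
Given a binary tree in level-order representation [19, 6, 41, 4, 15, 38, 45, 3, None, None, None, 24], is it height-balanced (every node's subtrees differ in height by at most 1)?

Tree (level-order array): [19, 6, 41, 4, 15, 38, 45, 3, None, None, None, 24]
Definition: a tree is height-balanced if, at every node, |h(left) - h(right)| <= 1 (empty subtree has height -1).
Bottom-up per-node check:
  node 3: h_left=-1, h_right=-1, diff=0 [OK], height=0
  node 4: h_left=0, h_right=-1, diff=1 [OK], height=1
  node 15: h_left=-1, h_right=-1, diff=0 [OK], height=0
  node 6: h_left=1, h_right=0, diff=1 [OK], height=2
  node 24: h_left=-1, h_right=-1, diff=0 [OK], height=0
  node 38: h_left=0, h_right=-1, diff=1 [OK], height=1
  node 45: h_left=-1, h_right=-1, diff=0 [OK], height=0
  node 41: h_left=1, h_right=0, diff=1 [OK], height=2
  node 19: h_left=2, h_right=2, diff=0 [OK], height=3
All nodes satisfy the balance condition.
Result: Balanced


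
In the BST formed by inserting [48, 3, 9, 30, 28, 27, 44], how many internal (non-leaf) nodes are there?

Tree built from: [48, 3, 9, 30, 28, 27, 44]
Tree (level-order array): [48, 3, None, None, 9, None, 30, 28, 44, 27]
Rule: An internal node has at least one child.
Per-node child counts:
  node 48: 1 child(ren)
  node 3: 1 child(ren)
  node 9: 1 child(ren)
  node 30: 2 child(ren)
  node 28: 1 child(ren)
  node 27: 0 child(ren)
  node 44: 0 child(ren)
Matching nodes: [48, 3, 9, 30, 28]
Count of internal (non-leaf) nodes: 5


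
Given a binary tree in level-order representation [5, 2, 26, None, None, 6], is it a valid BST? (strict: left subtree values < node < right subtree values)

Level-order array: [5, 2, 26, None, None, 6]
Validate using subtree bounds (lo, hi): at each node, require lo < value < hi,
then recurse left with hi=value and right with lo=value.
Preorder trace (stopping at first violation):
  at node 5 with bounds (-inf, +inf): OK
  at node 2 with bounds (-inf, 5): OK
  at node 26 with bounds (5, +inf): OK
  at node 6 with bounds (5, 26): OK
No violation found at any node.
Result: Valid BST


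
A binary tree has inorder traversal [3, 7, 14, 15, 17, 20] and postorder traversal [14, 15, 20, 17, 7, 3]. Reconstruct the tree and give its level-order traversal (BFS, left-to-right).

Inorder:   [3, 7, 14, 15, 17, 20]
Postorder: [14, 15, 20, 17, 7, 3]
Algorithm: postorder visits root last, so walk postorder right-to-left;
each value is the root of the current inorder slice — split it at that
value, recurse on the right subtree first, then the left.
Recursive splits:
  root=3; inorder splits into left=[], right=[7, 14, 15, 17, 20]
  root=7; inorder splits into left=[], right=[14, 15, 17, 20]
  root=17; inorder splits into left=[14, 15], right=[20]
  root=20; inorder splits into left=[], right=[]
  root=15; inorder splits into left=[14], right=[]
  root=14; inorder splits into left=[], right=[]
Reconstructed level-order: [3, 7, 17, 15, 20, 14]


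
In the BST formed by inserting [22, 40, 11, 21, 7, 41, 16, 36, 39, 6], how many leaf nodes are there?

Tree built from: [22, 40, 11, 21, 7, 41, 16, 36, 39, 6]
Tree (level-order array): [22, 11, 40, 7, 21, 36, 41, 6, None, 16, None, None, 39]
Rule: A leaf has 0 children.
Per-node child counts:
  node 22: 2 child(ren)
  node 11: 2 child(ren)
  node 7: 1 child(ren)
  node 6: 0 child(ren)
  node 21: 1 child(ren)
  node 16: 0 child(ren)
  node 40: 2 child(ren)
  node 36: 1 child(ren)
  node 39: 0 child(ren)
  node 41: 0 child(ren)
Matching nodes: [6, 16, 39, 41]
Count of leaf nodes: 4


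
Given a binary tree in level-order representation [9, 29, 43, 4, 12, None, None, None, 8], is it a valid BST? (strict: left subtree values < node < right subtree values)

Level-order array: [9, 29, 43, 4, 12, None, None, None, 8]
Validate using subtree bounds (lo, hi): at each node, require lo < value < hi,
then recurse left with hi=value and right with lo=value.
Preorder trace (stopping at first violation):
  at node 9 with bounds (-inf, +inf): OK
  at node 29 with bounds (-inf, 9): VIOLATION
Node 29 violates its bound: not (-inf < 29 < 9).
Result: Not a valid BST


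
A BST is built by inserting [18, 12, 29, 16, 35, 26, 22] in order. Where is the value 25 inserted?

Starting tree (level order): [18, 12, 29, None, 16, 26, 35, None, None, 22]
Insertion path: 18 -> 29 -> 26 -> 22
Result: insert 25 as right child of 22
Final tree (level order): [18, 12, 29, None, 16, 26, 35, None, None, 22, None, None, None, None, 25]


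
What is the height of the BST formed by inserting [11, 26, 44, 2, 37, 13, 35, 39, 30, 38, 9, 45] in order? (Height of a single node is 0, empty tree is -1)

Insertion order: [11, 26, 44, 2, 37, 13, 35, 39, 30, 38, 9, 45]
Tree (level-order array): [11, 2, 26, None, 9, 13, 44, None, None, None, None, 37, 45, 35, 39, None, None, 30, None, 38]
Compute height bottom-up (empty subtree = -1):
  height(9) = 1 + max(-1, -1) = 0
  height(2) = 1 + max(-1, 0) = 1
  height(13) = 1 + max(-1, -1) = 0
  height(30) = 1 + max(-1, -1) = 0
  height(35) = 1 + max(0, -1) = 1
  height(38) = 1 + max(-1, -1) = 0
  height(39) = 1 + max(0, -1) = 1
  height(37) = 1 + max(1, 1) = 2
  height(45) = 1 + max(-1, -1) = 0
  height(44) = 1 + max(2, 0) = 3
  height(26) = 1 + max(0, 3) = 4
  height(11) = 1 + max(1, 4) = 5
Height = 5


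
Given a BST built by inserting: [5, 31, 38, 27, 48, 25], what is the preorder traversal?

Tree insertion order: [5, 31, 38, 27, 48, 25]
Tree (level-order array): [5, None, 31, 27, 38, 25, None, None, 48]
Preorder traversal: [5, 31, 27, 25, 38, 48]


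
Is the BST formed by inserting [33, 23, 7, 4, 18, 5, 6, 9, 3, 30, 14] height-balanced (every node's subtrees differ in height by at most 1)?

Tree (level-order array): [33, 23, None, 7, 30, 4, 18, None, None, 3, 5, 9, None, None, None, None, 6, None, 14]
Definition: a tree is height-balanced if, at every node, |h(left) - h(right)| <= 1 (empty subtree has height -1).
Bottom-up per-node check:
  node 3: h_left=-1, h_right=-1, diff=0 [OK], height=0
  node 6: h_left=-1, h_right=-1, diff=0 [OK], height=0
  node 5: h_left=-1, h_right=0, diff=1 [OK], height=1
  node 4: h_left=0, h_right=1, diff=1 [OK], height=2
  node 14: h_left=-1, h_right=-1, diff=0 [OK], height=0
  node 9: h_left=-1, h_right=0, diff=1 [OK], height=1
  node 18: h_left=1, h_right=-1, diff=2 [FAIL (|1--1|=2 > 1)], height=2
  node 7: h_left=2, h_right=2, diff=0 [OK], height=3
  node 30: h_left=-1, h_right=-1, diff=0 [OK], height=0
  node 23: h_left=3, h_right=0, diff=3 [FAIL (|3-0|=3 > 1)], height=4
  node 33: h_left=4, h_right=-1, diff=5 [FAIL (|4--1|=5 > 1)], height=5
Node 18 violates the condition: |1 - -1| = 2 > 1.
Result: Not balanced


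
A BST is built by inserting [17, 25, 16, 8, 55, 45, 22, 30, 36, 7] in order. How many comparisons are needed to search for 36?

Search path for 36: 17 -> 25 -> 55 -> 45 -> 30 -> 36
Found: True
Comparisons: 6


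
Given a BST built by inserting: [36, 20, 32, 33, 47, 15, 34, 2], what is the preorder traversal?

Tree insertion order: [36, 20, 32, 33, 47, 15, 34, 2]
Tree (level-order array): [36, 20, 47, 15, 32, None, None, 2, None, None, 33, None, None, None, 34]
Preorder traversal: [36, 20, 15, 2, 32, 33, 34, 47]


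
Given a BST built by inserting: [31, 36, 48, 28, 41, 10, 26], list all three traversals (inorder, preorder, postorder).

Tree insertion order: [31, 36, 48, 28, 41, 10, 26]
Tree (level-order array): [31, 28, 36, 10, None, None, 48, None, 26, 41]
Inorder (L, root, R): [10, 26, 28, 31, 36, 41, 48]
Preorder (root, L, R): [31, 28, 10, 26, 36, 48, 41]
Postorder (L, R, root): [26, 10, 28, 41, 48, 36, 31]


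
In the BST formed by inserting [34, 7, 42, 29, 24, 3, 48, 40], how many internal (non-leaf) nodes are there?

Tree built from: [34, 7, 42, 29, 24, 3, 48, 40]
Tree (level-order array): [34, 7, 42, 3, 29, 40, 48, None, None, 24]
Rule: An internal node has at least one child.
Per-node child counts:
  node 34: 2 child(ren)
  node 7: 2 child(ren)
  node 3: 0 child(ren)
  node 29: 1 child(ren)
  node 24: 0 child(ren)
  node 42: 2 child(ren)
  node 40: 0 child(ren)
  node 48: 0 child(ren)
Matching nodes: [34, 7, 29, 42]
Count of internal (non-leaf) nodes: 4


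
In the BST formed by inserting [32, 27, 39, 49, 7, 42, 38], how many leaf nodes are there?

Tree built from: [32, 27, 39, 49, 7, 42, 38]
Tree (level-order array): [32, 27, 39, 7, None, 38, 49, None, None, None, None, 42]
Rule: A leaf has 0 children.
Per-node child counts:
  node 32: 2 child(ren)
  node 27: 1 child(ren)
  node 7: 0 child(ren)
  node 39: 2 child(ren)
  node 38: 0 child(ren)
  node 49: 1 child(ren)
  node 42: 0 child(ren)
Matching nodes: [7, 38, 42]
Count of leaf nodes: 3


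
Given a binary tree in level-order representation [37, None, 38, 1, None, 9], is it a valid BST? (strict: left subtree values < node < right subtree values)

Level-order array: [37, None, 38, 1, None, 9]
Validate using subtree bounds (lo, hi): at each node, require lo < value < hi,
then recurse left with hi=value and right with lo=value.
Preorder trace (stopping at first violation):
  at node 37 with bounds (-inf, +inf): OK
  at node 38 with bounds (37, +inf): OK
  at node 1 with bounds (37, 38): VIOLATION
Node 1 violates its bound: not (37 < 1 < 38).
Result: Not a valid BST


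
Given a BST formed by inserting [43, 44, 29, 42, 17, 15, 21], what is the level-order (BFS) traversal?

Tree insertion order: [43, 44, 29, 42, 17, 15, 21]
Tree (level-order array): [43, 29, 44, 17, 42, None, None, 15, 21]
BFS from the root, enqueuing left then right child of each popped node:
  queue [43] -> pop 43, enqueue [29, 44], visited so far: [43]
  queue [29, 44] -> pop 29, enqueue [17, 42], visited so far: [43, 29]
  queue [44, 17, 42] -> pop 44, enqueue [none], visited so far: [43, 29, 44]
  queue [17, 42] -> pop 17, enqueue [15, 21], visited so far: [43, 29, 44, 17]
  queue [42, 15, 21] -> pop 42, enqueue [none], visited so far: [43, 29, 44, 17, 42]
  queue [15, 21] -> pop 15, enqueue [none], visited so far: [43, 29, 44, 17, 42, 15]
  queue [21] -> pop 21, enqueue [none], visited so far: [43, 29, 44, 17, 42, 15, 21]
Result: [43, 29, 44, 17, 42, 15, 21]


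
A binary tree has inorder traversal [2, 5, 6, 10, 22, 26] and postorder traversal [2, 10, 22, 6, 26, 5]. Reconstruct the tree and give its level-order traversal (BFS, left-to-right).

Inorder:   [2, 5, 6, 10, 22, 26]
Postorder: [2, 10, 22, 6, 26, 5]
Algorithm: postorder visits root last, so walk postorder right-to-left;
each value is the root of the current inorder slice — split it at that
value, recurse on the right subtree first, then the left.
Recursive splits:
  root=5; inorder splits into left=[2], right=[6, 10, 22, 26]
  root=26; inorder splits into left=[6, 10, 22], right=[]
  root=6; inorder splits into left=[], right=[10, 22]
  root=22; inorder splits into left=[10], right=[]
  root=10; inorder splits into left=[], right=[]
  root=2; inorder splits into left=[], right=[]
Reconstructed level-order: [5, 2, 26, 6, 22, 10]


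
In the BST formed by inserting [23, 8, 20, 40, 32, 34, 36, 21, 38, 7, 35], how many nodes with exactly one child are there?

Tree built from: [23, 8, 20, 40, 32, 34, 36, 21, 38, 7, 35]
Tree (level-order array): [23, 8, 40, 7, 20, 32, None, None, None, None, 21, None, 34, None, None, None, 36, 35, 38]
Rule: These are nodes with exactly 1 non-null child.
Per-node child counts:
  node 23: 2 child(ren)
  node 8: 2 child(ren)
  node 7: 0 child(ren)
  node 20: 1 child(ren)
  node 21: 0 child(ren)
  node 40: 1 child(ren)
  node 32: 1 child(ren)
  node 34: 1 child(ren)
  node 36: 2 child(ren)
  node 35: 0 child(ren)
  node 38: 0 child(ren)
Matching nodes: [20, 40, 32, 34]
Count of nodes with exactly one child: 4


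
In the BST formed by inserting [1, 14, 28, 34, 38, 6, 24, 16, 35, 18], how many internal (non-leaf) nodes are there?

Tree built from: [1, 14, 28, 34, 38, 6, 24, 16, 35, 18]
Tree (level-order array): [1, None, 14, 6, 28, None, None, 24, 34, 16, None, None, 38, None, 18, 35]
Rule: An internal node has at least one child.
Per-node child counts:
  node 1: 1 child(ren)
  node 14: 2 child(ren)
  node 6: 0 child(ren)
  node 28: 2 child(ren)
  node 24: 1 child(ren)
  node 16: 1 child(ren)
  node 18: 0 child(ren)
  node 34: 1 child(ren)
  node 38: 1 child(ren)
  node 35: 0 child(ren)
Matching nodes: [1, 14, 28, 24, 16, 34, 38]
Count of internal (non-leaf) nodes: 7


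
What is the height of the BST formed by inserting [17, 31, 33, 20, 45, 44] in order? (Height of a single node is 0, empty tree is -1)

Insertion order: [17, 31, 33, 20, 45, 44]
Tree (level-order array): [17, None, 31, 20, 33, None, None, None, 45, 44]
Compute height bottom-up (empty subtree = -1):
  height(20) = 1 + max(-1, -1) = 0
  height(44) = 1 + max(-1, -1) = 0
  height(45) = 1 + max(0, -1) = 1
  height(33) = 1 + max(-1, 1) = 2
  height(31) = 1 + max(0, 2) = 3
  height(17) = 1 + max(-1, 3) = 4
Height = 4


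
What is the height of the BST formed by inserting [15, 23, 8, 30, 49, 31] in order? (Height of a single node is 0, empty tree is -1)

Insertion order: [15, 23, 8, 30, 49, 31]
Tree (level-order array): [15, 8, 23, None, None, None, 30, None, 49, 31]
Compute height bottom-up (empty subtree = -1):
  height(8) = 1 + max(-1, -1) = 0
  height(31) = 1 + max(-1, -1) = 0
  height(49) = 1 + max(0, -1) = 1
  height(30) = 1 + max(-1, 1) = 2
  height(23) = 1 + max(-1, 2) = 3
  height(15) = 1 + max(0, 3) = 4
Height = 4


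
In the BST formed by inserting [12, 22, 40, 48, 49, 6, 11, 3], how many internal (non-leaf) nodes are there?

Tree built from: [12, 22, 40, 48, 49, 6, 11, 3]
Tree (level-order array): [12, 6, 22, 3, 11, None, 40, None, None, None, None, None, 48, None, 49]
Rule: An internal node has at least one child.
Per-node child counts:
  node 12: 2 child(ren)
  node 6: 2 child(ren)
  node 3: 0 child(ren)
  node 11: 0 child(ren)
  node 22: 1 child(ren)
  node 40: 1 child(ren)
  node 48: 1 child(ren)
  node 49: 0 child(ren)
Matching nodes: [12, 6, 22, 40, 48]
Count of internal (non-leaf) nodes: 5


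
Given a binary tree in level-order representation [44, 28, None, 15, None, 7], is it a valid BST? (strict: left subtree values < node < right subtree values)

Level-order array: [44, 28, None, 15, None, 7]
Validate using subtree bounds (lo, hi): at each node, require lo < value < hi,
then recurse left with hi=value and right with lo=value.
Preorder trace (stopping at first violation):
  at node 44 with bounds (-inf, +inf): OK
  at node 28 with bounds (-inf, 44): OK
  at node 15 with bounds (-inf, 28): OK
  at node 7 with bounds (-inf, 15): OK
No violation found at any node.
Result: Valid BST


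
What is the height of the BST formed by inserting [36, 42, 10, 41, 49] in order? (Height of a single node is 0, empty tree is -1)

Insertion order: [36, 42, 10, 41, 49]
Tree (level-order array): [36, 10, 42, None, None, 41, 49]
Compute height bottom-up (empty subtree = -1):
  height(10) = 1 + max(-1, -1) = 0
  height(41) = 1 + max(-1, -1) = 0
  height(49) = 1 + max(-1, -1) = 0
  height(42) = 1 + max(0, 0) = 1
  height(36) = 1 + max(0, 1) = 2
Height = 2


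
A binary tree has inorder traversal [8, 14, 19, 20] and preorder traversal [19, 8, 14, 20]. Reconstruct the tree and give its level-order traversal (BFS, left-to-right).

Inorder:  [8, 14, 19, 20]
Preorder: [19, 8, 14, 20]
Algorithm: preorder visits root first, so consume preorder in order;
for each root, split the current inorder slice at that value into
left-subtree inorder and right-subtree inorder, then recurse.
Recursive splits:
  root=19; inorder splits into left=[8, 14], right=[20]
  root=8; inorder splits into left=[], right=[14]
  root=14; inorder splits into left=[], right=[]
  root=20; inorder splits into left=[], right=[]
Reconstructed level-order: [19, 8, 20, 14]


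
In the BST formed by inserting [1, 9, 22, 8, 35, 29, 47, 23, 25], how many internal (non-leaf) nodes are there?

Tree built from: [1, 9, 22, 8, 35, 29, 47, 23, 25]
Tree (level-order array): [1, None, 9, 8, 22, None, None, None, 35, 29, 47, 23, None, None, None, None, 25]
Rule: An internal node has at least one child.
Per-node child counts:
  node 1: 1 child(ren)
  node 9: 2 child(ren)
  node 8: 0 child(ren)
  node 22: 1 child(ren)
  node 35: 2 child(ren)
  node 29: 1 child(ren)
  node 23: 1 child(ren)
  node 25: 0 child(ren)
  node 47: 0 child(ren)
Matching nodes: [1, 9, 22, 35, 29, 23]
Count of internal (non-leaf) nodes: 6


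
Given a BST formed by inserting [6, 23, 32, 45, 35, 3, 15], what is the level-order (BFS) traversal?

Tree insertion order: [6, 23, 32, 45, 35, 3, 15]
Tree (level-order array): [6, 3, 23, None, None, 15, 32, None, None, None, 45, 35]
BFS from the root, enqueuing left then right child of each popped node:
  queue [6] -> pop 6, enqueue [3, 23], visited so far: [6]
  queue [3, 23] -> pop 3, enqueue [none], visited so far: [6, 3]
  queue [23] -> pop 23, enqueue [15, 32], visited so far: [6, 3, 23]
  queue [15, 32] -> pop 15, enqueue [none], visited so far: [6, 3, 23, 15]
  queue [32] -> pop 32, enqueue [45], visited so far: [6, 3, 23, 15, 32]
  queue [45] -> pop 45, enqueue [35], visited so far: [6, 3, 23, 15, 32, 45]
  queue [35] -> pop 35, enqueue [none], visited so far: [6, 3, 23, 15, 32, 45, 35]
Result: [6, 3, 23, 15, 32, 45, 35]


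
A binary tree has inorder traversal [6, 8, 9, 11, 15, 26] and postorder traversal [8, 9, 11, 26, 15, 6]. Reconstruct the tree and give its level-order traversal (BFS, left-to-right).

Inorder:   [6, 8, 9, 11, 15, 26]
Postorder: [8, 9, 11, 26, 15, 6]
Algorithm: postorder visits root last, so walk postorder right-to-left;
each value is the root of the current inorder slice — split it at that
value, recurse on the right subtree first, then the left.
Recursive splits:
  root=6; inorder splits into left=[], right=[8, 9, 11, 15, 26]
  root=15; inorder splits into left=[8, 9, 11], right=[26]
  root=26; inorder splits into left=[], right=[]
  root=11; inorder splits into left=[8, 9], right=[]
  root=9; inorder splits into left=[8], right=[]
  root=8; inorder splits into left=[], right=[]
Reconstructed level-order: [6, 15, 11, 26, 9, 8]


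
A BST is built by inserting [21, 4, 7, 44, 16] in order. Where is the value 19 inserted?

Starting tree (level order): [21, 4, 44, None, 7, None, None, None, 16]
Insertion path: 21 -> 4 -> 7 -> 16
Result: insert 19 as right child of 16
Final tree (level order): [21, 4, 44, None, 7, None, None, None, 16, None, 19]


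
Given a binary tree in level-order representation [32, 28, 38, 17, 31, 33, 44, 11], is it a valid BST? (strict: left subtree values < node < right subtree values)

Level-order array: [32, 28, 38, 17, 31, 33, 44, 11]
Validate using subtree bounds (lo, hi): at each node, require lo < value < hi,
then recurse left with hi=value and right with lo=value.
Preorder trace (stopping at first violation):
  at node 32 with bounds (-inf, +inf): OK
  at node 28 with bounds (-inf, 32): OK
  at node 17 with bounds (-inf, 28): OK
  at node 11 with bounds (-inf, 17): OK
  at node 31 with bounds (28, 32): OK
  at node 38 with bounds (32, +inf): OK
  at node 33 with bounds (32, 38): OK
  at node 44 with bounds (38, +inf): OK
No violation found at any node.
Result: Valid BST


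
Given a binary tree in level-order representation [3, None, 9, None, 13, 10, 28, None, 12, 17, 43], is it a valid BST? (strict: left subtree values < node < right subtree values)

Level-order array: [3, None, 9, None, 13, 10, 28, None, 12, 17, 43]
Validate using subtree bounds (lo, hi): at each node, require lo < value < hi,
then recurse left with hi=value and right with lo=value.
Preorder trace (stopping at first violation):
  at node 3 with bounds (-inf, +inf): OK
  at node 9 with bounds (3, +inf): OK
  at node 13 with bounds (9, +inf): OK
  at node 10 with bounds (9, 13): OK
  at node 12 with bounds (10, 13): OK
  at node 28 with bounds (13, +inf): OK
  at node 17 with bounds (13, 28): OK
  at node 43 with bounds (28, +inf): OK
No violation found at any node.
Result: Valid BST
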